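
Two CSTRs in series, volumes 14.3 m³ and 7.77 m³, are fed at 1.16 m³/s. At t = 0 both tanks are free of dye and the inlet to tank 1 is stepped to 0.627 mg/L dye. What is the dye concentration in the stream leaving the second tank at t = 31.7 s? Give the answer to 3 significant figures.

Species balance on tank i: dCᵢ/dt = (Cᵢ₋₁ − Cᵢ)/τᵢ with τᵢ = Vᵢ/Q.
τ₁ = 14.3/1.16 = 12.328 s; τ₂ = 7.77/1.16 = 6.6983 s.
Solving the cascade with C₁(0)=C₂(0)=0 gives C₂(t) = C_in[1 − (τ₁ e^(−t/τ₁) − τ₂ e^(−t/τ₂))/(τ₁ − τ₂)].
At t = 31.7: e^(−t/τ₁) = 0.076423, e^(−t/τ₂) = 0.0088039.
C₂ = 0.627·[1 − (12.328·0.076423 − 6.6983·0.0088039)/(5.6293)] = 0.627·0.84312 = 0.52863 mg/L.

0.529 mg/L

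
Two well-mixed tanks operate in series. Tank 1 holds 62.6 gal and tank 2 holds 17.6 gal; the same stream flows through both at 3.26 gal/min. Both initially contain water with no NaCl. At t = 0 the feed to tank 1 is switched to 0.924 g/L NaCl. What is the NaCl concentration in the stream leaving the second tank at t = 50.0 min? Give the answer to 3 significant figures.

Time constants: τᵢ = Vᵢ/Q for each well-mixed tank.
τ₁ = 62.6/3.26 = 19.202 min; τ₂ = 17.6/3.26 = 5.3988 min.
Tank 1: C₁ = C_in(1 − e^(−t/τ₁)). Tank 2 (τ₁ ≠ τ₂): C₂ = C_in[1 − (τ₁ e^(−t/τ₁) − τ₂ e^(−t/τ₂))/(τ₁ − τ₂)].
At t = 50.0: e^(−t/τ₁) = 0.073989, e^(−t/τ₂) = 9.5026e-05.
C₂ = 0.924·[1 − (19.202·0.073989 − 5.3988·9.5026e-05)/(13.804)] = 0.924·0.89711 = 0.82893 g/L.

0.829 g/L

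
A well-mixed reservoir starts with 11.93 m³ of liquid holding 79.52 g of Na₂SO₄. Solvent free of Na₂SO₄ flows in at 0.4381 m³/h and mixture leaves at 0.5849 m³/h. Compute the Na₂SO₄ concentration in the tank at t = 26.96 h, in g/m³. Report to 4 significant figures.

2.002 g/m³

Let m(t) be the amount of Na₂SO₄. Volume: V(t) = V₀ + (Q_in − Q_out) t = 11.93 − 0.146800 t; V(26.96) = 7.97227 m³.
Solute balance: dm/dt = 0 − Q_out C = −Q_out m/V(t).
dm/m = −Q_out dt/(V₀ − 0.146800 t); integrating gives ln(m/m₀) = −(Q_out/(Q_in−Q_out)) ln(V/V₀).
m = m₀ (V₀/V)^(Q_out/(Q_in−Q_out)) = 79.52 × (11.93/7.97227)^(-3.98433) = 15.9583 g.
C = m/V = 15.9583/7.97227 = 2.00172 g/m³.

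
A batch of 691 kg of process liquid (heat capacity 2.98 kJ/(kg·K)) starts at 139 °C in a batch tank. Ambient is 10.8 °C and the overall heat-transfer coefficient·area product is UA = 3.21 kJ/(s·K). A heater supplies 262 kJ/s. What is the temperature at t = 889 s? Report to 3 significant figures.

Unsteady energy balance on the tank contents: M c_p dT/dt = −UA(T − T_amb) + Q̇.
dT/dt = (T_ss − T)/τ with T_ss = T_amb + Q̇/UA = 10.8 + 262/3.21 = 92.420 °C, τ = M c_p/UA = 691·2.98/3.21 = 641.49 s.
Integrating: T(t) = T_ss + (T₀ − T_ss) e^(−t/τ).
T(889) = 92.420 + (46.580)·0.25011 = 104.07 °C.

104 °C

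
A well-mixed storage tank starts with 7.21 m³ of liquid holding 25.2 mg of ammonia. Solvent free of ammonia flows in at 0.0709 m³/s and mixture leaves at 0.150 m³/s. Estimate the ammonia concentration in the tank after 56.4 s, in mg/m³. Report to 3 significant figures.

Let m(t) be the amount of ammonia. Volume: V(t) = V₀ + (Q_in − Q_out) t = 7.21 − 0.079100 t; V(56.4) = 2.7488 m³.
Species balance (pure solvent in): dm/dt = −Q_out · m/V(t).
dm/m = −Q_out dt/(V₀ − 0.079100 t); integrating gives ln(m/m₀) = −(Q_out/(Q_in−Q_out)) ln(V/V₀).
m = m₀ (V₀/V)^(Q_out/(Q_in−Q_out)) = 25.2 × (7.21/2.7488)^(-1.8963) = 4.0478 mg.
C = m/V = 4.0478/2.7488 = 1.4726 mg/m³.

1.47 mg/m³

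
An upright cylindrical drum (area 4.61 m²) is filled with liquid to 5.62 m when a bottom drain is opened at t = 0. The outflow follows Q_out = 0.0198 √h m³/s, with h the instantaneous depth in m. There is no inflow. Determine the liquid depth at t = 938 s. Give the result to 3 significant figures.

Mass balance (ρ constant): A dh/dt = −0.0198 √h.
Separate and integrate: 2(√h − √h₀) = −(0.0198/A) t.
√h = √5.62 − 0.0198·938/(2·4.61) = 2.3707 − 2.0144 = 0.35629.
h = 0.35629² = 0.12695 m.

0.127 m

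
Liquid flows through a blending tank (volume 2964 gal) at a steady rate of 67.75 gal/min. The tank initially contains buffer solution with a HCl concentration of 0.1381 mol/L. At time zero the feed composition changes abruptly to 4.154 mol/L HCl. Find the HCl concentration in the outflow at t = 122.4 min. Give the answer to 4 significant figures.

3.909 mol/L

Species balance on the tank: V dC/dt = Q(C_in − C).
Time constant τ = V/Q = 2964/67.75 = 43.7491 min.
This is linear first-order; C(t) = C_in + (C₀ − C_in) e^(−t/τ).
C(122.4) = 4.154 + (0.1381 − 4.154)·e^(−122.4/43.7491) = 4.154 + (-4.01590)·0.0609456 = 3.90925 mol/L.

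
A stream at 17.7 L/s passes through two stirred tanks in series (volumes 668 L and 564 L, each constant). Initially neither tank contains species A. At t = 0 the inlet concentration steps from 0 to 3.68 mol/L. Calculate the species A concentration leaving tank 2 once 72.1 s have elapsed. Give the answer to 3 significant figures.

2.26 mol/L

Species balance on tank i: dCᵢ/dt = (Cᵢ₋₁ − Cᵢ)/τᵢ with τᵢ = Vᵢ/Q.
τ₁ = 668/17.7 = 37.740 s; τ₂ = 564/17.7 = 31.864 s.
Tank 1: C₁ = C_in(1 − e^(−t/τ₁)). Tank 2 (τ₁ ≠ τ₂): C₂ = C_in[1 − (τ₁ e^(−t/τ₁) − τ₂ e^(−t/τ₂))/(τ₁ − τ₂)].
At t = 72.1: e^(−t/τ₁) = 0.14802, e^(−t/τ₂) = 0.10407.
C₂ = 3.68·[1 − (37.740·0.14802 − 31.864·0.10407)/(5.8757)] = 3.68·0.61365 = 2.2582 mol/L.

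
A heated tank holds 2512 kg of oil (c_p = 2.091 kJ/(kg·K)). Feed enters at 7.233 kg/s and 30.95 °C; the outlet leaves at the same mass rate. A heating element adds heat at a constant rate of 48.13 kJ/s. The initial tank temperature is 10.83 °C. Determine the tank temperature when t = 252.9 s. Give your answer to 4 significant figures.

22.88 °C

M c_p dT/dt = ṁ c_p (T_in − T) + Q̇.
τ = M/ṁ = 347.297 s; T_ss = T_in + Q̇/(ṁ c_p) = 30.95 + 48.13/(7.233·2.091) = 34.1323 °C.
This is linear first-order; T(t) = T_ss + (T₀ − T_ss) e^(−t/τ).
T(252.9) = 34.1323 + (-23.3023)·e^(−252.9/347.297) = 34.1323 + (-23.3023)·0.482780 = 22.8824 °C.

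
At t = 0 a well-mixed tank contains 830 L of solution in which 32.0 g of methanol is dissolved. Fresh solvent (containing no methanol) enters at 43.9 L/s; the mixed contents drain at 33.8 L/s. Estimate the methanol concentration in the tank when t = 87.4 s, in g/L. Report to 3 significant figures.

0.00165 g/L

Let m(t) be the amount of methanol. Volume: V(t) = V₀ + (Q_in − Q_out) t = 830 + 10.100 t; V(87.4) = 1712.7 L.
Species balance (pure solvent in): dm/dt = −Q_out · m/V(t).
Separate: dm/m = −Q_out dt/V(t) ⇒ ln(m/m₀) = −(Q_out/(Q_in−Q_out)) ln(V/V₀).
m = m₀ (V₀/V)^(Q_out/(Q_in−Q_out)) = 32.0 × (830/1712.7)^(3.3465) = 2.8333 g.
C = m/V = 2.8333/1712.7 = 0.0016542 g/L.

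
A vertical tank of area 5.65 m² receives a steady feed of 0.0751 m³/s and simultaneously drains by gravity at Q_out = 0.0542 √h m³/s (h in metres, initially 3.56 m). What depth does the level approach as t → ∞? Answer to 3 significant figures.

1.92 m

Unsteady balance on liquid volume: A dh/dt = Q_in − 0.0542 √h. At steady state dh/dt = 0:
Q_in = 0.0542 √h_ss ⇒ √h_ss = 0.0751/0.0542 = 1.3856.
h_ss = 1.3856² = 1.9199 m. (Since h₀ = 3.56 m > h_ss, the level will fall toward this value.)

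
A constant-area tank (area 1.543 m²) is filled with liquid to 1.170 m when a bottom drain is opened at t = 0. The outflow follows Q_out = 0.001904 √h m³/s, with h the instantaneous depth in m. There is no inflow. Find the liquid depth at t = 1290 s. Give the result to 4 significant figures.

0.08166 m

Accumulation of liquid (constant cross-section A): A dh/dt = −0.001904 √h.
This is separable: 2 d(√h)/dt = −0.001904/A, so √h = √h₀ − (0.001904/(2A)) t.
√h = √1.170 − 0.001904·1290/(2·1.543) = 1.08167 − 0.795904 = 0.285761.
h = 0.285761² = 0.0816595 m.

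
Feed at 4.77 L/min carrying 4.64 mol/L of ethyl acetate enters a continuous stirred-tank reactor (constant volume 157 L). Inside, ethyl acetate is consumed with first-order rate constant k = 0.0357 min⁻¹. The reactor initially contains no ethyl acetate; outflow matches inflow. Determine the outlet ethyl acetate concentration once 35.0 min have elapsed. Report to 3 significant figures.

1.92 mol/L

Accumulation = in − out − consumed: V dC/dt = Q C_in − Q C − k V C.
This is linear with rate a = Q/V + k = 0.066082 min⁻¹.
C_ss = Q C_in/(Q + kV) = 2.1333 mol/L; C(t) = C_ss + (C₀ − C_ss) e^(−a t).
C(35.0) = 2.1333 + (-2.1333)·e^(−0.066082·35.0) = 2.1333 + (-2.1333)·0.098976 = 1.9222 mol/L.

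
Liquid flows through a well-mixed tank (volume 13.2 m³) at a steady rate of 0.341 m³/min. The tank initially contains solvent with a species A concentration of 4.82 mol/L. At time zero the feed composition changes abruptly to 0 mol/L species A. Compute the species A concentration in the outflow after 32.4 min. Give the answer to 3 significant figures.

Mass balance on the solute (V constant): V dC/dt = Q(C_in − C).
Rewrite as dC/dt + C/τ = C_in/τ, τ = V/Q = 38.710 min.
C approaches C_in exponentially: C(t) = C_in + (C₀ − C_in) e^(−t/τ).
C(32.4) = 0 + (4.82 − 0)·e^(−32.4/38.710) = 0 + (4.8200)·0.43301 = 2.0871 mol/L.

2.09 mol/L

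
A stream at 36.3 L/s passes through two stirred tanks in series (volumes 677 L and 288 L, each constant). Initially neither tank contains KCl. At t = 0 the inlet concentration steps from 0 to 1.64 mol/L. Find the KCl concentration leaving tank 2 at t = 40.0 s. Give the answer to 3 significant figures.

1.31 mol/L

Species balance on tank i: dCᵢ/dt = (Cᵢ₋₁ − Cᵢ)/τᵢ with τᵢ = Vᵢ/Q.
τ₁ = 677/36.3 = 18.650 s; τ₂ = 288/36.3 = 7.9339 s.
Tank 1: C₁ = C_in(1 − e^(−t/τ₁)). Tank 2 (τ₁ ≠ τ₂): C₂ = C_in[1 − (τ₁ e^(−t/τ₁) − τ₂ e^(−t/τ₂))/(τ₁ − τ₂)].
At t = 40.0: e^(−t/τ₁) = 0.11710, e^(−t/τ₂) = 0.0064630.
C₂ = 1.64·[1 − (18.650·0.11710 − 7.9339·0.0064630)/(10.716)] = 1.64·0.80099 = 1.3136 mol/L.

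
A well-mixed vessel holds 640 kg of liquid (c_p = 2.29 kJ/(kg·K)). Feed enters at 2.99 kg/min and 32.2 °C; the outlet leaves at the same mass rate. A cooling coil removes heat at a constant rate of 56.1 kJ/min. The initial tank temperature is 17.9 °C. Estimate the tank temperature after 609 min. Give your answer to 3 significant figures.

23.7 °C

M c_p dT/dt = ṁ c_p (T_in − T) − Q̇.
τ = M/ṁ = 214.05 min; T_ss = T_in − Q̇/(ṁ c_p) = 32.2 − 56.1/(2.99·2.29) = 24.007 °C.
This is linear first-order; T(t) = T_ss + (T₀ − T_ss) e^(−t/τ).
T(609) = 24.007 + (-6.1068)·e^(−609/214.05) = 24.007 + (-6.1068)·0.058124 = 23.652 °C.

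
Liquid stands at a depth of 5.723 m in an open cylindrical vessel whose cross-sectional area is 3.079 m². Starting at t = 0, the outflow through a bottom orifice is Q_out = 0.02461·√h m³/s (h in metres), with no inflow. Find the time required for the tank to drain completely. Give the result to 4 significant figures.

598.6 s

A dh/dt = −Q_out = −0.02461 √h.
∫ h^(−1/2) dh = −(0.02461/A) ∫ dt, giving 2√h = 2√h₀ − (0.02461/A) t.
Tank is empty when √h = 0: t_empty = 2A√h₀/0.02461.
t_empty = 2·3.079·√5.723/0.02461 = 6.15800·2.39228/0.02461 = 598.604 s.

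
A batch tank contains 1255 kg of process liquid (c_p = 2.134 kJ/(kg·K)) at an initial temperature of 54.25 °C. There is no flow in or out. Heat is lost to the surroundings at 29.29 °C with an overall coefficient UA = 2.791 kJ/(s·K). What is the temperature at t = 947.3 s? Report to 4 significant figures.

38.59 °C

Heat balance on the well-mixed liquid: M c_p dT/dt = −UA(T − T_amb).
dT/dt = (T_ss − T)/τ with T_ss = T_amb = 29.2900 °C, τ = M c_p/UA = 1255·2.134/2.791 = 959.574 s.
T approaches T_ss exponentially: T(t) = T_ss + (T₀ − T_ss) e^(−t/τ).
T(947.3) = 29.2900 + (24.9600)·0.372615 = 38.5905 °C.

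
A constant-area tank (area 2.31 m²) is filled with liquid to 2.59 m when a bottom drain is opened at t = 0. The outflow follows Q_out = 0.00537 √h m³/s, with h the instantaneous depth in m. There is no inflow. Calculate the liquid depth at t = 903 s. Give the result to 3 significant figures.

0.313 m

A dh/dt = −Q_out = −0.00537 √h.
This is separable: 2 d(√h)/dt = −0.00537/A, so √h = √h₀ − (0.00537/(2A)) t.
√h = √2.59 − 0.00537·903/(2·2.31) = 1.6093 − 1.0496 = 0.55976.
h = 0.55976² = 0.31333 m.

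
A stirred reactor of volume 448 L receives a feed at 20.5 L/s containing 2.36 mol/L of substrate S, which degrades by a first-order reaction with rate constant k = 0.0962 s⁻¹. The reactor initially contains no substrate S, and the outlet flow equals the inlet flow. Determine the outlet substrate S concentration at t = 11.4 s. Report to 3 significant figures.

Species balance: V dC/dt = Q C_in − Q C − k V C.
This is linear with rate a = Q/V + k = 0.14196 s⁻¹.
C_ss = Q C_in/(Q + kV) = 0.76072 mol/L; C(t) = C_ss + (C₀ − C_ss) e^(−a t).
C(11.4) = 0.76072 + (-0.76072)·e^(−0.14196·11.4) = 0.76072 + (-0.76072)·0.19823 = 0.60992 mol/L.

0.610 mol/L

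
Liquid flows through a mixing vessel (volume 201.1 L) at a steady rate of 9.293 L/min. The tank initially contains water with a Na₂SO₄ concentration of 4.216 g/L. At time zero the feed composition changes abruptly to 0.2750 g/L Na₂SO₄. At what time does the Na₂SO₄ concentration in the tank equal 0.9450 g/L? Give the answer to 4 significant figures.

Transient balance on the dissolved component: V dC/dt = Q(C_in − C), so τ = V/Q = 21.6399 min.
C(t) = C_in + (C₀ − C_in) e^(−t/τ). Set C = 0.9450 and solve for t:
e^(−t/τ) = (C − C_in)/(C₀ − C_in) = (0.9450 − 0.2750)/(4.216 − 0.2750) = 0.170008
t = −τ ln(…) = 21.6399 × 1.77191 = 38.3441 min.

38.34 min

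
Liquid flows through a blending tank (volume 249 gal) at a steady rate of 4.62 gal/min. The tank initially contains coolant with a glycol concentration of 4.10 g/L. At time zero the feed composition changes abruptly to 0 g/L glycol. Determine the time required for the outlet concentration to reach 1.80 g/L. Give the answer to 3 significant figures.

Species balance: V dC/dt = Q(C_in − C) ⇒ τ = V/Q = 53.896 min.
C(t) = C_in + (C₀ − C_in) e^(−t/τ). Set C = 1.80 and solve for t:
e^(−t/τ) = (C − C_in)/(C₀ − C_in) = (1.80 − 0)/(4.10 − 0) = 0.43902
t = −τ ln(…) = 53.896 × 0.82320 = 44.367 min.

44.4 min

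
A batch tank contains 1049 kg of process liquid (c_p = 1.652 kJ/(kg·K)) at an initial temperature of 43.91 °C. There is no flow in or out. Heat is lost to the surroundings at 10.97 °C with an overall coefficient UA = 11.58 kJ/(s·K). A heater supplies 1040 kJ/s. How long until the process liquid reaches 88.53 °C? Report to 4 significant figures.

M c_p dT/dt = −UA(T − T_amb) + Q̇.
τ = M c_p/UA = 149.650 s; T_ss = T_amb + Q̇/UA = 10.97 + 1040/11.58 = 100.780 °C.
T(t) = T_ss + (T₀ − T_ss)e^(−t/τ); set T = 88.53:
t = −τ ln[(T − T_ss)/(T₀ − T_ss)] = −149.650 · ln(0.215404) = 229.749 s.

229.7 s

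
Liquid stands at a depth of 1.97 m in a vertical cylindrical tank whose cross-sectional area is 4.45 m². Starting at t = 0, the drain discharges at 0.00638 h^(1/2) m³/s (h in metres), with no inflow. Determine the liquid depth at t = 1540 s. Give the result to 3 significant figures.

0.0898 m

Volume balance on the tank: A dh/dt = −0.00638 √h.
Separate and integrate: 2(√h − √h₀) = −(0.00638/A) t.
√h = √1.97 − 0.00638·1540/(2·4.45) = 1.4036 − 1.1040 = 0.29961.
h = 0.29961² = 0.089767 m.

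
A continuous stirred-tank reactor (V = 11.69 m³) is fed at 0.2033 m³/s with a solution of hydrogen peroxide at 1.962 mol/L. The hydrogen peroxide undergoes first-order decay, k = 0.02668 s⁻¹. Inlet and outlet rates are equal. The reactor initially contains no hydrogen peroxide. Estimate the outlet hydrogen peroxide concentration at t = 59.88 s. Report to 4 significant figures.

Species balance: V dC/dt = Q C_in − Q C − k V C.
dC/dt = (Q/V) C_in − (Q/V + k) C; effective rate a = Q/V + k = 0.0173909 + 0.02668 = 0.0440709 s⁻¹.
C_ss = Q C_in/(Q + kV) = 0.774229 mol/L; C(t) = C_ss + (C₀ − C_ss) e^(−a t).
C(59.88) = 0.774229 + (-0.774229)·e^(−0.0440709·59.88) = 0.774229 + (-0.774229)·0.0714350 = 0.718922 mol/L.

0.7189 mol/L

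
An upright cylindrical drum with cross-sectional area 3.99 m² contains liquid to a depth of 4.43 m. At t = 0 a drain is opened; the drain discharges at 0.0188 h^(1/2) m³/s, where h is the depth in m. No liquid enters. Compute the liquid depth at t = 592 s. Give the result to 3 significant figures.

0.504 m

With no inflow, A dh/dt = −0.0188 √h.
∫ h^(−1/2) dh = −(0.0188/A) ∫ dt, giving 2√h = 2√h₀ − (0.0188/A) t.
√h = √4.43 − 0.0188·592/(2·3.99) = 2.1048 − 1.3947 = 0.71007.
h = 0.71007² = 0.50420 m.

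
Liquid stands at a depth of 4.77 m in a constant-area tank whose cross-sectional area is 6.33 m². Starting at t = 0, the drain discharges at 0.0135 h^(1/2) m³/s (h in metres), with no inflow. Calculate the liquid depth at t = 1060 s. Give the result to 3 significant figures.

Volume balance on the tank: A dh/dt = −0.0135 √h.
This is separable: 2 d(√h)/dt = −0.0135/A, so √h = √h₀ − (0.0135/(2A)) t.
√h = √4.77 − 0.0135·1060/(2·6.33) = 2.1840 − 1.1303 = 1.0537.
h = 1.0537² = 1.1103 m.

1.11 m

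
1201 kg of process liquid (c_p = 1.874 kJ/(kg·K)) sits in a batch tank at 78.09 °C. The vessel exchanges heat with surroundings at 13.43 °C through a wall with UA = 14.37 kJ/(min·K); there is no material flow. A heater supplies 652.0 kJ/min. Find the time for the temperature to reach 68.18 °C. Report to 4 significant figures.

112.9 min

M c_p dT/dt = −UA(T − T_amb) + Q̇.
τ = M c_p/UA = 156.623 min; T_ss = T_amb + Q̇/UA = 13.43 + 652.0/14.37 = 58.8023 °C.
T(t) = T_ss + (T₀ − T_ss)e^(−t/τ); set T = 68.18:
t = −τ ln[(T − T_ss)/(T₀ − T_ss)] = −156.623 · ln(0.486201) = 112.946 min.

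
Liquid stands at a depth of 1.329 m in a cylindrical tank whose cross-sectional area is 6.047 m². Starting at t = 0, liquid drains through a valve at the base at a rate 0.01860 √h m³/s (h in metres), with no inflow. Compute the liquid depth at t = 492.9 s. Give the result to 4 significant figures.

With no inflow, A dh/dt = −0.01860 √h.
Separate and integrate: 2(√h − √h₀) = −(0.01860/A) t.
√h = √1.329 − 0.01860·492.9/(2·6.047) = 1.15282 − 0.758057 = 0.394766.
h = 0.394766² = 0.155840 m.

0.1558 m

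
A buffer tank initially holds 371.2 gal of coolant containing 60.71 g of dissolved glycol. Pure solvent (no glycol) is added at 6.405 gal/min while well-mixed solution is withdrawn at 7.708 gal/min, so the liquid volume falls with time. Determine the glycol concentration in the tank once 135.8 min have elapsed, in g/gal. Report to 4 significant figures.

Let m(t) be the amount of glycol. Volume: V(t) = V₀ + (Q_in − Q_out) t = 371.2 − 1.30300 t; V(135.8) = 194.253 gal.
Solute balance: dm/dt = 0 − Q_out C = −Q_out m/V(t).
Separate: dm/m = −Q_out dt/V(t) ⇒ ln(m/m₀) = −(Q_out/(Q_in−Q_out)) ln(V/V₀).
m = m₀ (V₀/V)^(Q_out/(Q_in−Q_out)) = 60.71 × (371.2/194.253)^(-5.91558) = 1.31691 g.
C = m/V = 1.31691/194.253 = 0.00677937 g/gal.

0.006779 g/gal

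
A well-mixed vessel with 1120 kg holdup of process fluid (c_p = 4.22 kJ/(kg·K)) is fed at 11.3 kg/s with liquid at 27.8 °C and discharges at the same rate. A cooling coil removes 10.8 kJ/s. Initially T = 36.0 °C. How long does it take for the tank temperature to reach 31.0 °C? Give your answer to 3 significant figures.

Unsteady energy balance on the tank contents: M c_p dT/dt = ṁ c_p (T_in − T) − 10.8.
τ = M/ṁ = 99.115 s; T_ss = T_in − Q̇/(ṁ c_p) = 27.574 °C.
T(t) = T_ss + (T₀ − T_ss) e^(−t/τ). Set T = 31.0:
e^(−t/τ) = (31.0 − 27.574)/(36.0 − 27.574) = 0.40663
t = −99.115 · ln(0.40663) = 89.188 s.

89.2 s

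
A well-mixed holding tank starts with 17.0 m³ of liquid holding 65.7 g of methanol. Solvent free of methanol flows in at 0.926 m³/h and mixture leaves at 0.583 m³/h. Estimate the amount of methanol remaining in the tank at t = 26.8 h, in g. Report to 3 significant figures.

Let m(t) be the amount of methanol. Volume: V(t) = V₀ + (Q_in − Q_out) t = 17.0 + 0.34300 t; V(26.8) = 26.192 m³.
Solute balance: dm/dt = 0 − Q_out C = −Q_out m/V(t).
Separate: dm/m = −Q_out dt/V(t) ⇒ ln(m/m₀) = −(Q_out/(Q_in−Q_out)) ln(V/V₀).
m = m₀ (V₀/V)^(Q_out/(Q_in−Q_out)) = 65.7 × (17.0/26.192)^(1.6997) = 31.513 g.

31.5 g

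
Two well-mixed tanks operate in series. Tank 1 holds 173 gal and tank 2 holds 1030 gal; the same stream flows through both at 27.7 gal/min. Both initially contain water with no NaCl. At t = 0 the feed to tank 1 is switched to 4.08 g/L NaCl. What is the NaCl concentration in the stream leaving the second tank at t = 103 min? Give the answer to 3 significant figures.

3.77 g/L

Species balance on tank i: dCᵢ/dt = (Cᵢ₋₁ − Cᵢ)/τᵢ with τᵢ = Vᵢ/Q.
τ₁ = 173/27.7 = 6.2455 min; τ₂ = 1030/27.7 = 37.184 min.
Solving the cascade with C₁(0)=C₂(0)=0 gives C₂(t) = C_in[1 − (τ₁ e^(−t/τ₁) − τ₂ e^(−t/τ₂))/(τ₁ − τ₂)].
At t = 103: e^(−t/τ₁) = 6.8811e-08, e^(−t/τ₂) = 0.062662.
C₂ = 4.08·[1 − (6.2455·6.8811e-08 − 37.184·0.062662)/(-30.939)] = 4.08·0.92469 = 3.7727 g/L.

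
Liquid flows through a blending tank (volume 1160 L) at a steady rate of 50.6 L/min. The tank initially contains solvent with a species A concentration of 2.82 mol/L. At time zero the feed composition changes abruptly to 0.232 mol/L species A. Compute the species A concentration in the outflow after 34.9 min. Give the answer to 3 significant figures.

0.797 mol/L

Unsteady species balance (constant V, well mixed): V dC/dt = Q(C_in − C).
So dC/dt = (C_in − C)/τ with τ = V/Q = 1160/50.6 = 22.925 min.
Solution: C(t) = C_in + (C₀ − C_in) e^(−t/τ).
C(34.9) = 0.232 + (2.82 − 0.232)·e^(−34.9/22.925) = 0.232 + (2.5880)·0.21820 = 0.79669 mol/L.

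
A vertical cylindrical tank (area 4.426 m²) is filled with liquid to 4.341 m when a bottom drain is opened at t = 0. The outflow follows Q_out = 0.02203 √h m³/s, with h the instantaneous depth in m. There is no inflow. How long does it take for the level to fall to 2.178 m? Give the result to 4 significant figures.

244.2 s

With no inflow, A dh/dt = −0.02203 √h.
∫ h^(−1/2) dh = −(0.02203/A) ∫ dt, giving 2√h = 2√h₀ − (0.02203/A) t.
t = 2A(√h₀ − √h)/0.02203 = 2·4.426·(√4.341 − √2.178)/0.02203
  = 8.85200 × (2.08351 − 1.47580) / 0.02203 = 244.184 s.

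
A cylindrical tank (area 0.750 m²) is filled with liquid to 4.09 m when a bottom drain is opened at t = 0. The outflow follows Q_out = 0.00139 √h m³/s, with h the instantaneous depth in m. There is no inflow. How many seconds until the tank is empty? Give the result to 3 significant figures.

Volume balance on the tank: A dh/dt = −0.00139 √h.
Separate and integrate: 2(√h − √h₀) = −(0.00139/A) t.
Set h = 0: 2√h₀ = (0.00139/A) t_empty ⇒ t_empty = 2A√h₀/0.00139.
t_empty = 2·0.750·√4.09/0.00139 = 1.5000·2.0224/0.00139 = 2182.4 s.

2180 s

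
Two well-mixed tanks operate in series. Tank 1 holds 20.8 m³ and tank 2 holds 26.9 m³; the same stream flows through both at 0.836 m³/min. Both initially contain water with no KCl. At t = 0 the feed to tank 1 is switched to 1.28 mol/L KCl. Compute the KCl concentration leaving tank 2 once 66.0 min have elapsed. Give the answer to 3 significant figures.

Time constants: τᵢ = Vᵢ/Q for each well-mixed tank.
τ₁ = 20.8/0.836 = 24.880 min; τ₂ = 26.9/0.836 = 32.177 min.
Tank 1: C₁ = C_in(1 − e^(−t/τ₁)). Tank 2 (τ₁ ≠ τ₂): C₂ = C_in[1 − (τ₁ e^(−t/τ₁) − τ₂ e^(−t/τ₂))/(τ₁ − τ₂)].
At t = 66.0: e^(−t/τ₁) = 0.070461, e^(−t/τ₂) = 0.12859.
C₂ = 1.28·[1 − (24.880·0.070461 − 32.177·0.12859)/(-7.2967)] = 1.28·0.67322 = 0.86172 mol/L.

0.862 mol/L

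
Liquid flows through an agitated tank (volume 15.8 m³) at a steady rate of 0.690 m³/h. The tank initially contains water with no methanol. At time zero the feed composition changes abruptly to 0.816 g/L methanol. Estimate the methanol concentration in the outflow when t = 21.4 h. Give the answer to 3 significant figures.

Mass balance on the solute (V constant): V dC/dt = Q(C_in − C).
Rewrite as dC/dt + C/τ = C_in/τ, τ = V/Q = 22.899 h.
Integrating: C(t) = C_in + (C₀ − C_in) e^(−t/τ).
C(21.4) = 0.816 + (0 − 0.816)·e^(−21.4/22.899) = 0.816 + (-0.81600)·0.39276 = 0.49551 g/L.

0.496 g/L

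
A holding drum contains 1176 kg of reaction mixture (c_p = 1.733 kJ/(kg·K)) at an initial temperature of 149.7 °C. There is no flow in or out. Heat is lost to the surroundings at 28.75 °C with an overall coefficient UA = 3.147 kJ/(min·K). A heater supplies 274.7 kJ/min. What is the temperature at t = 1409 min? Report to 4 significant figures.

M c_p dT/dt = −UA(T − T_amb) + Q̇.
dT/dt = (T_ss − T)/τ with T_ss = T_amb + Q̇/UA = 28.75 + 274.7/3.147 = 116.039 °C, τ = M c_p/UA = 1176·1.733/3.147 = 647.603 min.
Solution: T(t) = T_ss + (T₀ − T_ss) e^(−t/τ).
T(1409) = 116.039 + (33.6605)·0.113527 = 119.861 °C.

119.9 °C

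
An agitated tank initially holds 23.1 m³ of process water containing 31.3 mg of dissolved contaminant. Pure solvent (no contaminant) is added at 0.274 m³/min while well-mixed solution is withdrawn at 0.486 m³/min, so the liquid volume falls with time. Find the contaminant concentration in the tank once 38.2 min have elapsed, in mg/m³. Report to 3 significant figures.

Let m(t) be the amount of contaminant. Volume: V(t) = V₀ + (Q_in − Q_out) t = 23.1 − 0.21200 t; V(38.2) = 15.002 m³.
Solute balance: dm/dt = 0 − Q_out C = −Q_out m/V(t).
dm/m = −Q_out dt/(V₀ − 0.21200 t); integrating gives ln(m/m₀) = −(Q_out/(Q_in−Q_out)) ln(V/V₀).
m = m₀ (V₀/V)^(Q_out/(Q_in−Q_out)) = 31.3 × (23.1/15.002)^(-2.2925) = 11.635 mg.
C = m/V = 11.635/15.002 = 0.77559 mg/m³.

0.776 mg/m³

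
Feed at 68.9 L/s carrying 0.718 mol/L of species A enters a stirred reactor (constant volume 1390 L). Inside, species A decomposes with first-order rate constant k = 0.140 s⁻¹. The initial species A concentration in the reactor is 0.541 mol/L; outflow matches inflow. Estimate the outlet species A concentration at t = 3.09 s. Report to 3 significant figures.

V dC/dt = Q(C_in − C) − k V C.
dC/dt = (Q/V) C_in − (Q/V + k) C; effective rate a = Q/V + k = 0.049568 + 0.140 = 0.18957 s⁻¹.
C_ss = Q C_in/(Q + kV) = 0.18774 mol/L; C(t) = C_ss + (C₀ − C_ss) e^(−a t).
C(3.09) = 0.18774 + (0.35326)·e^(−0.18957·3.09) = 0.18774 + (0.35326)·0.55668 = 0.38439 mol/L.

0.384 mol/L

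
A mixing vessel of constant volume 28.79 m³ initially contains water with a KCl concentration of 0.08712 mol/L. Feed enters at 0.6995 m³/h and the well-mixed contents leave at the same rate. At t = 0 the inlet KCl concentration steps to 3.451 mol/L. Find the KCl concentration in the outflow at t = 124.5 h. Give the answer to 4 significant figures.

Accumulation = in − out for the solute gives V dC/dt = Q(C_in − C).
Rewrite as dC/dt + C/τ = C_in/τ, τ = V/Q = 41.1580 h.
C approaches C_in exponentially: C(t) = C_in + (C₀ − C_in) e^(−t/τ).
C(124.5) = 3.451 + (0.08712 − 3.451)·e^(−124.5/41.1580) = 3.451 + (-3.36388)·0.0485612 = 3.28765 mol/L.

3.288 mol/L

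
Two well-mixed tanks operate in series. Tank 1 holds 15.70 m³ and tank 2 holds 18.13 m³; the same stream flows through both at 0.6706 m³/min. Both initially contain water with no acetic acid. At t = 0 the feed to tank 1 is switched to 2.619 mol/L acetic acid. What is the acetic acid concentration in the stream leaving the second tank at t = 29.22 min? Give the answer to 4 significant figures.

Species balance on tank i: dCᵢ/dt = (Cᵢ₋₁ − Cᵢ)/τᵢ with τᵢ = Vᵢ/Q.
τ₁ = 15.70/0.6706 = 23.4119 min; τ₂ = 18.13/0.6706 = 27.0355 min.
Solving the cascade with C₁(0)=C₂(0)=0 gives C₂(t) = C_in[1 − (τ₁ e^(−t/τ₁) − τ₂ e^(−t/τ₂))/(τ₁ − τ₂)].
At t = 29.22: e^(−t/τ₁) = 0.287054, e^(−t/τ₂) = 0.339323.
C₂ = 2.619·[1 − (23.4119·0.287054 − 27.0355·0.339323)/(-3.62362)] = 2.619·0.322969 = 0.845855 mol/L.

0.8459 mol/L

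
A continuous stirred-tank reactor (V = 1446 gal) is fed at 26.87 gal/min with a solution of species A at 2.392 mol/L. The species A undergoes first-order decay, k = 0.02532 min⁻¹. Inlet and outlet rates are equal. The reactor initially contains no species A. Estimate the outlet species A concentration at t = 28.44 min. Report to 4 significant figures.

0.7220 mol/L

Species balance: V dC/dt = Q C_in − Q C − k V C.
dC/dt = (Q/V) C_in − (Q/V + k) C; effective rate a = Q/V + k = 0.0185823 + 0.02532 = 0.0439023 min⁻¹.
C_ss = Q C_in/(Q + kV) = 1.01245 mol/L; C(t) = C_ss + (C₀ − C_ss) e^(−a t).
C(28.44) = 1.01245 + (-1.01245)·e^(−0.0439023·28.44) = 1.01245 + (-1.01245)·0.286912 = 0.721966 mol/L.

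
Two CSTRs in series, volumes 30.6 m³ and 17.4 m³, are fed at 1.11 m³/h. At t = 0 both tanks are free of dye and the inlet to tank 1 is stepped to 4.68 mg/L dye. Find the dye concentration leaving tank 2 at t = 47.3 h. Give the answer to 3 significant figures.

Time constants: τᵢ = Vᵢ/Q for each well-mixed tank.
τ₁ = 30.6/1.11 = 27.568 h; τ₂ = 17.4/1.11 = 15.676 h.
Tank 1: C₁ = C_in(1 − e^(−t/τ₁)). Tank 2 (τ₁ ≠ τ₂): C₂ = C_in[1 − (τ₁ e^(−t/τ₁) − τ₂ e^(−t/τ₂))/(τ₁ − τ₂)].
At t = 47.3: e^(−t/τ₁) = 0.17982, e^(−t/τ₂) = 0.048928.
C₂ = 4.68·[1 − (27.568·0.17982 − 15.676·0.048928)/(11.892)] = 4.68·0.64763 = 3.0309 mg/L.

3.03 mg/L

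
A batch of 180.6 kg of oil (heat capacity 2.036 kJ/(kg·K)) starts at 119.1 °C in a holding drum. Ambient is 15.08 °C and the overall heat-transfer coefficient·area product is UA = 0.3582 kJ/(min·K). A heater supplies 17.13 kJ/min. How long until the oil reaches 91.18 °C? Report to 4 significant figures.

Lumped-capacitance energy balance: M c_p dT/dt = UA(T_amb − T) + Q̇.
τ = M c_p/UA = 1026.53 min; T_ss = T_amb + Q̇/UA = 15.08 + 17.13/0.3582 = 62.9024 °C.
T(t) = T_ss + (T₀ − T_ss)e^(−t/τ); set T = 91.18:
t = −τ ln[(T − T_ss)/(T₀ − T_ss)] = −1026.53 · ln(0.503181) = 705.023 min.

705.0 min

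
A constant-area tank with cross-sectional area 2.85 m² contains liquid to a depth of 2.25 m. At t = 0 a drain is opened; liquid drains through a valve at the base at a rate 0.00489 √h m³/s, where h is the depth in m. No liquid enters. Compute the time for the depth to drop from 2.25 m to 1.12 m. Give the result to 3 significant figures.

A dh/dt = −Q_out = −0.00489 √h.
Separate and integrate: 2(√h − √h₀) = −(0.00489/A) t.
t = 2A(√h₀ − √h)/0.00489 = 2·2.85·(√2.25 − √1.12)/0.00489
  = 5.7000 × (1.5000 − 1.0583) / 0.00489 = 514.86 s.

515 s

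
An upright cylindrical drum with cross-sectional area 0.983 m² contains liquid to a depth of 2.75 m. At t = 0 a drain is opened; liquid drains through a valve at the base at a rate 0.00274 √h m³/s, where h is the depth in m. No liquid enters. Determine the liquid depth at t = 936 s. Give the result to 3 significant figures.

0.125 m

Accumulation of liquid (constant cross-section A): A dh/dt = −0.00274 √h.
Separate and integrate: 2(√h − √h₀) = −(0.00274/A) t.
√h = √2.75 − 0.00274·936/(2·0.983) = 1.6583 − 1.3045 = 0.35382.
h = 0.35382² = 0.12519 m.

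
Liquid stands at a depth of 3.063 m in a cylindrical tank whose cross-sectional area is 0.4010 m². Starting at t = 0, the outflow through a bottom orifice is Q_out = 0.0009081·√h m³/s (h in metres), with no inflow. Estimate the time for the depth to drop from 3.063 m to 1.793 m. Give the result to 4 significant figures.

A dh/dt = −Q_out = −0.0009081 √h.
∫ h^(−1/2) dh = −(0.0009081/A) ∫ dt, giving 2√h = 2√h₀ − (0.0009081/A) t.
t = 2A(√h₀ − √h)/0.0009081 = 2·0.4010·(√3.063 − √1.793)/0.0009081
  = 0.802000 × (1.75014 − 1.33903) / 0.0009081 = 363.080 s.

363.1 s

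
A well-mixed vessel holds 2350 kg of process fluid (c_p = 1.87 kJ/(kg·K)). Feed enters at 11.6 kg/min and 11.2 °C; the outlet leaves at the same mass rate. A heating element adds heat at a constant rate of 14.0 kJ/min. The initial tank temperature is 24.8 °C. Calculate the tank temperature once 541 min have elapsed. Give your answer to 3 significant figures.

Unsteady energy balance on the tank contents: M c_p dT/dt = ṁ c_p (T_in − T) + 14.0.
τ = M/ṁ = 202.59 min; T_ss = T_in + Q̇/(ṁ c_p) = 11.2 + 14.0/(11.6·1.87) = 11.845 °C.
Integrating: T(t) = T_ss + (T₀ − T_ss) e^(−t/τ).
T(541) = 11.845 + (12.955)·e^(−541/202.59) = 11.845 + (12.955)·0.069220 = 12.742 °C.

12.7 °C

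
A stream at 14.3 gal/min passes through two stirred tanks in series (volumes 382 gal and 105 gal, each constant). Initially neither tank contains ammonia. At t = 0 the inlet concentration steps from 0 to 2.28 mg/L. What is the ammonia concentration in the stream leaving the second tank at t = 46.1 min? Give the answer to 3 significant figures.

Time constants: τᵢ = Vᵢ/Q for each well-mixed tank.
τ₁ = 382/14.3 = 26.713 min; τ₂ = 105/14.3 = 7.3427 min.
Solving the cascade with C₁(0)=C₂(0)=0 gives C₂(t) = C_in[1 − (τ₁ e^(−t/τ₁) − τ₂ e^(−t/τ₂))/(τ₁ − τ₂)].
At t = 46.1: e^(−t/τ₁) = 0.17804, e^(−t/τ₂) = 0.0018764.
C₂ = 2.28·[1 − (26.713·0.17804 − 7.3427·0.0018764)/(19.371)] = 2.28·0.75518 = 1.7218 mg/L.

1.72 mg/L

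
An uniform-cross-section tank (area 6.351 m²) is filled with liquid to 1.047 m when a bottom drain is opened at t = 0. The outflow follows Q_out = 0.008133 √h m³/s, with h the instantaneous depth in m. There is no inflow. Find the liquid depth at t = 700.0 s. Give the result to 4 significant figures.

Accumulation of liquid (constant cross-section A): A dh/dt = −0.008133 √h.
∫ h^(−1/2) dh = −(0.008133/A) ∫ dt, giving 2√h = 2√h₀ − (0.008133/A) t.
√h = √1.047 − 0.008133·700.0/(2·6.351) = 1.02323 − 0.448205 = 0.575025.
h = 0.575025² = 0.330654 m.

0.3307 m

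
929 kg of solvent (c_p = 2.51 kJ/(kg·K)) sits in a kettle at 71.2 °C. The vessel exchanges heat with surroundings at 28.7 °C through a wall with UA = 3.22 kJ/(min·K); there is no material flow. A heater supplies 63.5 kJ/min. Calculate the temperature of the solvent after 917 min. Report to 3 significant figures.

54.8 °C

First-law balance (no shaft work): M c_p dT/dt = −UA(T − T_amb) + Q̇.
dT/dt = (T_ss − T)/τ with T_ss = T_amb + Q̇/UA = 28.7 + 63.5/3.22 = 48.420 °C, τ = M c_p/UA = 929·2.51/3.22 = 724.16 min.
This is linear first-order; T(t) = T_ss + (T₀ − T_ss) e^(−t/τ).
T(917) = 48.420 + (22.780)·0.28187 = 54.841 °C.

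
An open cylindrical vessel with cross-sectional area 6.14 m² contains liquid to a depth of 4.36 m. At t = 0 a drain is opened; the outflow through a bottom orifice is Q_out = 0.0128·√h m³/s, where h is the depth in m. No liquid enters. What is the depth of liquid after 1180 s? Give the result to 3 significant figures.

0.736 m

With no inflow, A dh/dt = −0.0128 √h.
∫ h^(−1/2) dh = −(0.0128/A) ∫ dt, giving 2√h = 2√h₀ − (0.0128/A) t.
√h = √4.36 − 0.0128·1180/(2·6.14) = 2.0881 − 1.2300 = 0.85809.
h = 0.85809² = 0.73633 m.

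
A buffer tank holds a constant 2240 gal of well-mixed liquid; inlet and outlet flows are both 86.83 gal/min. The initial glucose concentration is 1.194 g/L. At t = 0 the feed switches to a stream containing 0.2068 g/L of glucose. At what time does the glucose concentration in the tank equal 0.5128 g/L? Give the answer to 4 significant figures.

Species balance: V dC/dt = Q(C_in − C) ⇒ τ = V/Q = 25.7975 min.
C(t) = C_in + (C₀ − C_in) e^(−t/τ). Set C = 0.5128 and solve for t:
e^(−t/τ) = (C − C_in)/(C₀ − C_in) = (0.5128 − 0.2068)/(1.194 − 0.2068) = 0.309968
t = −τ ln(…) = 25.7975 × 1.17129 = 30.2163 min.

30.22 min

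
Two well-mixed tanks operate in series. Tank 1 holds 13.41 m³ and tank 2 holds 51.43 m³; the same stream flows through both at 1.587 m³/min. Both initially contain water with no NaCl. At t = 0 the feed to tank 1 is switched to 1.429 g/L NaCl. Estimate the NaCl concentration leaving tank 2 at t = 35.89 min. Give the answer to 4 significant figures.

Species balance on tank i: dCᵢ/dt = (Cᵢ₋₁ − Cᵢ)/τᵢ with τᵢ = Vᵢ/Q.
τ₁ = 13.41/1.587 = 8.44991 min; τ₂ = 51.43/1.587 = 32.4071 min.
Tank 1: C₁ = C_in(1 − e^(−t/τ₁)). Tank 2 (τ₁ ≠ τ₂): C₂ = C_in[1 − (τ₁ e^(−t/τ₁) − τ₂ e^(−t/τ₂))/(τ₁ − τ₂)].
At t = 35.89: e^(−t/τ₁) = 0.0143016, e^(−t/τ₂) = 0.330392.
C₂ = 1.429·[1 − (8.44991·0.0143016 − 32.4071·0.330392)/(-23.9572)] = 1.429·0.558120 = 0.797553 g/L.

0.7976 g/L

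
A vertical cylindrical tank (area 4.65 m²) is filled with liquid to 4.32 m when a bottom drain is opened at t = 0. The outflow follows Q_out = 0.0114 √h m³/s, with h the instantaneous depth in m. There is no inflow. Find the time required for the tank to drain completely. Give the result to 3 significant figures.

1700 s

Mass balance (ρ constant): A dh/dt = −0.0114 √h.
∫ h^(−1/2) dh = −(0.0114/A) ∫ dt, giving 2√h = 2√h₀ − (0.0114/A) t.
Set h = 0: 2√h₀ = (0.0114/A) t_empty ⇒ t_empty = 2A√h₀/0.0114.
t_empty = 2·4.65·√4.32/0.0114 = 9.3000·2.0785/0.0114 = 1695.6 s.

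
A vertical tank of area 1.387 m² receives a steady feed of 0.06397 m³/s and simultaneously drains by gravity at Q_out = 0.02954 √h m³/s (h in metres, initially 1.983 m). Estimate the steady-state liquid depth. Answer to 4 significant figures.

4.690 m

Accumulation of liquid (constant cross-section A): A dh/dt = Q_in − 0.02954 √h. At steady state dh/dt = 0:
Q_in = 0.02954 √h_ss ⇒ √h_ss = 0.06397/0.02954 = 2.16554.
h_ss = 2.16554² = 4.68956 m. (Since h₀ = 1.983 m < h_ss, the level will rise toward this value.)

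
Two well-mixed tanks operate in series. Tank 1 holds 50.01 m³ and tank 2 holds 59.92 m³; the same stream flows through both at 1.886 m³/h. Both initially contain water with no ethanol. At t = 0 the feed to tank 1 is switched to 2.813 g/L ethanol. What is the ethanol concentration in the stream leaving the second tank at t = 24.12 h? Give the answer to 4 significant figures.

0.5684 g/L

Species balance on tank i: dCᵢ/dt = (Cᵢ₋₁ − Cᵢ)/τᵢ with τᵢ = Vᵢ/Q.
τ₁ = 50.01/1.886 = 26.5164 h; τ₂ = 59.92/1.886 = 31.7709 h.
Tank 1: C₁ = C_in(1 − e^(−t/τ₁)). Tank 2 (τ₁ ≠ τ₂): C₂ = C_in[1 − (τ₁ e^(−t/τ₁) − τ₂ e^(−t/τ₂))/(τ₁ − τ₂)].
At t = 24.12: e^(−t/τ₁) = 0.402675, e^(−t/τ₂) = 0.468048.
C₂ = 2.813·[1 − (26.5164·0.402675 − 31.7709·0.468048)/(-5.25451)] = 2.813·0.202054 = 0.568378 g/L.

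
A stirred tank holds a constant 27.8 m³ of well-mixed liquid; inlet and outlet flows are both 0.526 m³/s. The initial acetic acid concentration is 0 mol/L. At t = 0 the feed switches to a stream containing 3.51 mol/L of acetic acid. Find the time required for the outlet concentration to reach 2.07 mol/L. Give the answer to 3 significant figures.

Unsteady species balance (constant V, well mixed): V dC/dt = Q(C_in − C), so τ = V/Q = 52.852 s.
C(t) = C_in + (C₀ − C_in) e^(−t/τ). Set C = 2.07 and solve for t:
e^(−t/τ) = (C − C_in)/(C₀ − C_in) = (2.07 − 3.51)/(0 − 3.51) = 0.41026
t = −τ ln(…) = 52.852 × 0.89097 = 47.089 s.

47.1 s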